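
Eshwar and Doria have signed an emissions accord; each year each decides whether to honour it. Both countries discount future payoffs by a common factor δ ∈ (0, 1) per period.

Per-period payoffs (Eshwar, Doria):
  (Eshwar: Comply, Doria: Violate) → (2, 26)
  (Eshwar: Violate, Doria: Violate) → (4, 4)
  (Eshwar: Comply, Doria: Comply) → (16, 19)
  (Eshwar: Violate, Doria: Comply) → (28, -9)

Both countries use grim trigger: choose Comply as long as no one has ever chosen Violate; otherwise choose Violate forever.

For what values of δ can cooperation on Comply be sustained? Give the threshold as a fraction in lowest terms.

1/2

Eshwar: cooperation gives 16 each period; deviation gives 28 once then 4 forever.
  16/(1−δ) ≥ 28 + 4δ/(1−δ) ⇒ δ ≥ 12/24 = 1/2.
Doria: cooperation gives 19 each period; deviation gives 26 once then 4 forever.
  δ ≥ 7/22.
Both must hold, so the binding constraint is Eshwar's: δ ≥ 1/2.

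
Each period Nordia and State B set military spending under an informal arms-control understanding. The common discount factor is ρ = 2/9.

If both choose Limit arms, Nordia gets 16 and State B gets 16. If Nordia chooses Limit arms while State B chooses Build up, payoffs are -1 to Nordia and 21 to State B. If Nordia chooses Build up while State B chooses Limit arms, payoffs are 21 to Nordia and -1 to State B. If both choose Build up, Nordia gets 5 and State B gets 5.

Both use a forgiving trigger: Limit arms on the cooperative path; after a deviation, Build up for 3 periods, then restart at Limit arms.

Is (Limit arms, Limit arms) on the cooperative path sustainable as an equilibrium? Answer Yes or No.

No

A one-shot deviation gives 21 now, then 5 for 3 periods, then back to 16.
Gain from deviating: (21−16) today; loss: (16−5) in each of the next 3 periods.
No-deviation condition: (16−5)(ρ+…+ρ^3) ≥ 21−16, i.e. ρ+…+ρ^3 ≥ 5/11.
At ρ = 2/9: ρ+…+ρ^3 = 0.2826 < 0.4545.
So cooperation is not sustainable.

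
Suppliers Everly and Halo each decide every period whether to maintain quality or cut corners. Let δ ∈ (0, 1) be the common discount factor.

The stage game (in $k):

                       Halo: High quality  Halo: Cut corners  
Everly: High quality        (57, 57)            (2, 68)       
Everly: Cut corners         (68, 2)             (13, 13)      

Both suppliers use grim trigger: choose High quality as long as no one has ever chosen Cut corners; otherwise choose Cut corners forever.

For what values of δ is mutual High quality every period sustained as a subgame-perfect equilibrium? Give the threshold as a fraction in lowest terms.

1/5

One-period gain from deviating is 68 − 57 = 11. The loss is 57 − 13 = 44 in every subsequent period, with present value 44·δ/(1−δ).
Deviation is unprofitable when 44·δ/(1−δ) ≥ 11, i.e. δ/(1−δ) ≥ 1/4.
Equivalently δ ≥ 11/(11+44) = 1/5.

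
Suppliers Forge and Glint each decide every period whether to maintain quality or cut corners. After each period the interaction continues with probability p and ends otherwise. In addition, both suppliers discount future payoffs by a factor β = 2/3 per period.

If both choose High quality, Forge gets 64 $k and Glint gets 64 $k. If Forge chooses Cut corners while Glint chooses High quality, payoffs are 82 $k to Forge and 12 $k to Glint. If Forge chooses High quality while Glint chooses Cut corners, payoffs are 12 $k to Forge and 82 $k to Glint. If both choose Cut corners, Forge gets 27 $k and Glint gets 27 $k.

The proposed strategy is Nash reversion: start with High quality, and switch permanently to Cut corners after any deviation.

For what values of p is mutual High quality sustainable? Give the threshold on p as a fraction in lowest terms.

27/55

Expected continuation weight on next period's payoff is β·p = 2/3·p, which plays the role of the discount factor.
Cooperation requires 2/3·p ≥ (82−64)/(82−27) = 18/55, hence p ≥ 27/55.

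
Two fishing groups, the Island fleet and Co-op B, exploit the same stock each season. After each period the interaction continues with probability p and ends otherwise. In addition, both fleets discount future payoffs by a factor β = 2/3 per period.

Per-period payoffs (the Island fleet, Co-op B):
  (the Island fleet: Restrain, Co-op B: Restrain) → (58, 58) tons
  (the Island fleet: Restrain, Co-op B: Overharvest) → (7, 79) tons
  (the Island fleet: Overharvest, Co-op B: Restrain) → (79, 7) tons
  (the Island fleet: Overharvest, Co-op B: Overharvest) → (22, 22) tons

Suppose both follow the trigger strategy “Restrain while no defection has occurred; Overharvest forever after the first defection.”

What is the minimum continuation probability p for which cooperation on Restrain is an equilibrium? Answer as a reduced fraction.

Expected continuation weight on next period's payoff is β·p = 2/3·p, which plays the role of the discount factor.
Cooperation requires 2/3·p ≥ (79−58)/(79−22) = 7/19, hence p ≥ 21/38.

21/38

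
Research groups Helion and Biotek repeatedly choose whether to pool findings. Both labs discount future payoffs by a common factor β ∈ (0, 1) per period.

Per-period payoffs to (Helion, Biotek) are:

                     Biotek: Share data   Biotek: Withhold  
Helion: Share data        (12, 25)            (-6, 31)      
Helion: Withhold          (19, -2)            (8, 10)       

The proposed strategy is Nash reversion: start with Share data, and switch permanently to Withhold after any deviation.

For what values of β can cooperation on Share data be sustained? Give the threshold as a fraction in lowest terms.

Helion's threshold: (19−12)/(19−8) = 7/11.
Biotek's threshold: (31−25)/(31−10) = 2/7.
7/11 > 2/7, so Helion binds and β* = 7/11.

7/11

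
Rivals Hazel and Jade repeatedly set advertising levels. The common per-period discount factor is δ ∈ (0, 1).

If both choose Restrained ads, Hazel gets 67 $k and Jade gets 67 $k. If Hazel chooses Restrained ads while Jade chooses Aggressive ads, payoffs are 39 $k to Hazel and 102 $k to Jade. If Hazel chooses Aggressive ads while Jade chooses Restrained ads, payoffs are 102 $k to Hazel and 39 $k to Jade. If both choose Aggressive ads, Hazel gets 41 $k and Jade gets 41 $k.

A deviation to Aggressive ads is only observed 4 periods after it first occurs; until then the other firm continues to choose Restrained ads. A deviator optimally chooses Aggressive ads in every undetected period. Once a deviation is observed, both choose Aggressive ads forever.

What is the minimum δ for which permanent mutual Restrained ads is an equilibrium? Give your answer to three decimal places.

The best deviation is to choose Aggressive ads for all 4 undetected periods, earning 102 each, then 41 forever once detected.
Deviation value: 102(1−δ^4)/(1−δ) + 41δ^4/(1−δ); cooperation value: 67/(1−δ).
IC: 67 ≥ 102(1−δ^4) + 41δ^4 = 102 − 61δ^4.
So δ^4 ≥ 35/61, giving δ ≥ (35/61)^(1/4) ≈ 0.870.

0.870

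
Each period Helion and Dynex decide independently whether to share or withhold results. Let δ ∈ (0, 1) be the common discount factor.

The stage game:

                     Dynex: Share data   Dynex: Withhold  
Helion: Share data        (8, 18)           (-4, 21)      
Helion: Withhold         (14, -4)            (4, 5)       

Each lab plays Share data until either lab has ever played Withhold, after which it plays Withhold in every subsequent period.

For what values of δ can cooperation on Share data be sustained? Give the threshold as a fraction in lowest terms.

Helion: cooperation gives 8 each period; deviation gives 14 once then 4 forever.
  8/(1−δ) ≥ 14 + 4δ/(1−δ) ⇒ δ ≥ 6/10 = 3/5.
Dynex: cooperation gives 18 each period; deviation gives 21 once then 5 forever.
  δ ≥ 3/16.
Both must hold, so the binding constraint is Helion's: δ ≥ 3/5.

3/5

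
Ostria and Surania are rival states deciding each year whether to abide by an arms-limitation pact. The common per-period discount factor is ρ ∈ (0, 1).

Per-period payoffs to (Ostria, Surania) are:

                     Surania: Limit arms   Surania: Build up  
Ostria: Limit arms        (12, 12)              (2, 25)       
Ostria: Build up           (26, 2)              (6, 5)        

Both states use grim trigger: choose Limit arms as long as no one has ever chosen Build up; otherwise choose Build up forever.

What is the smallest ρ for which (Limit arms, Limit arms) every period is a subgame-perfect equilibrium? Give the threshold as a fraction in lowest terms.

7/10

For Ostria: deviation gain 26−12 = 14, per-period punishment loss 12−6 = 6. IC gives ρ ≥ 14/20 = 7/10.
For Surania: gain 13, loss 7 per period, so ρ ≥ 13/20.
The tighter constraint is Ostria's, so cooperation needs ρ ≥ 7/10.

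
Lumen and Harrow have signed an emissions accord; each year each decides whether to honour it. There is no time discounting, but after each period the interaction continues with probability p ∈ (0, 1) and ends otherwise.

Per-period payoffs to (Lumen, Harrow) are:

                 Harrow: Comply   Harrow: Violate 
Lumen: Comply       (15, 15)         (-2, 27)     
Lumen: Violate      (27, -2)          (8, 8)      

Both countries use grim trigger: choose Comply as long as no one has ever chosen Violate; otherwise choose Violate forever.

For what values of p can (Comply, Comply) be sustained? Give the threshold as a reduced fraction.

With no time discounting, the continuation probability p plays the role of the discount factor.
Grim-trigger IC: 15/(1−p) ≥ 27 + 8p/(1−p) ⇒ p ≥ (27−15)/(27−8) = 12/19.

12/19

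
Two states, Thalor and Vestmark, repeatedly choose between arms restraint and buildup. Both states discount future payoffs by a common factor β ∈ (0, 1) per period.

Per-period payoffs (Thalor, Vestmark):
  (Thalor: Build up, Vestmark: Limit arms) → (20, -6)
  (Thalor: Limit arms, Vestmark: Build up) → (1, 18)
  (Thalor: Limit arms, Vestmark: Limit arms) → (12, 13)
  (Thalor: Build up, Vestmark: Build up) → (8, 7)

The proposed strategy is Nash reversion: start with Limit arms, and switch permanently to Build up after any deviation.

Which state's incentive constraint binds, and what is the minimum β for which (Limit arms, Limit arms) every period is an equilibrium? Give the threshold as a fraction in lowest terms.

Thalor; β ≥ 2/3

Thalor: cooperation gives 12 each period; deviation gives 20 once then 8 forever.
  12/(1−β) ≥ 20 + 8β/(1−β) ⇒ β ≥ 8/12 = 2/3.
Vestmark: cooperation gives 13 each period; deviation gives 18 once then 7 forever.
  β ≥ 5/11.
Both must hold, so the binding constraint is Thalor's: β ≥ 2/3.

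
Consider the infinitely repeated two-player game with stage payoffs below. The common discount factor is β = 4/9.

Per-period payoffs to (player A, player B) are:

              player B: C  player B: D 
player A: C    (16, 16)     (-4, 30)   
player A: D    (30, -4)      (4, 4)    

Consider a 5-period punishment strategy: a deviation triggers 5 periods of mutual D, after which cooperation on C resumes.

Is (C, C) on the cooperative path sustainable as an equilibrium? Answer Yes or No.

Comparing payoff streams over the 6 periods until play realigns: cooperate → 16(1+β+…+β^5); deviate → 30 + 4(β+…+β^5).
Cooperation is sustained iff (16−4)(β+…+β^5) ≥ 30−16.
β+…+β^5 = 4/9·(1−(4/9)^5)/(1−4/9) = 0.7861, and (30−16)/(16−4) = 1.1667.
0.7861 < 1.1667, so cooperation is not sustainable.

No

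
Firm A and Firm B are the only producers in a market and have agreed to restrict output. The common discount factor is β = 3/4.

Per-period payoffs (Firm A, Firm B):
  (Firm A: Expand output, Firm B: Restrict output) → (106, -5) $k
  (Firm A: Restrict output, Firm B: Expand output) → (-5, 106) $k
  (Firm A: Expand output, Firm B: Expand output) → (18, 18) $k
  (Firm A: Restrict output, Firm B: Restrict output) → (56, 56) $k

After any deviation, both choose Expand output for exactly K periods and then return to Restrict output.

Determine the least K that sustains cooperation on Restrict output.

IC: β(1−β^K)/(1−β) ≥ (106−56)/(56−18) = 25/19.
With β = 3/4: need 1 − β^K ≥ 25/19·(1−3/4)/(3/4), i.e. β^K ≤ 0.5614.
Since (3/4)^2 = 0.5625 and (3/4)^3 = 0.4219, the smallest such K is 3.

3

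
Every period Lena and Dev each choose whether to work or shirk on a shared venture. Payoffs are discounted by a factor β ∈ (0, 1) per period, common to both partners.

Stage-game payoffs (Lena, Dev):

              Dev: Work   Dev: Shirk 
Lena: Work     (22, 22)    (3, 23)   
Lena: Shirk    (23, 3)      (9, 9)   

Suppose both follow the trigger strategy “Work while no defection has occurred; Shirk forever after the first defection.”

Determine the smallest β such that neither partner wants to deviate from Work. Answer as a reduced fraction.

22/(1−β) ≥ 23 + 9β/(1−β)
22 ≥ 23 − 14β
β ≥ 1/14.

1/14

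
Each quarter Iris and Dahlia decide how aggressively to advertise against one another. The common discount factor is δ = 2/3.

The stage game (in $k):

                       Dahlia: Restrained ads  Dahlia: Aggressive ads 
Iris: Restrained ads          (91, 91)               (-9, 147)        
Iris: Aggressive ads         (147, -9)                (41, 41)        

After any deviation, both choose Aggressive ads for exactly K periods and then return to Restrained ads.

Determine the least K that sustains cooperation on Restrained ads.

IC: δ(1−δ^K)/(1−δ) ≥ (147−91)/(91−41) = 28/25.
With δ = 2/3: need 1 − δ^K ≥ 28/25·(1−2/3)/(2/3), i.e. δ^K ≤ 0.4400.
Since (2/3)^2 = 0.4444 and (2/3)^3 = 0.2963, the smallest such K is 3.

3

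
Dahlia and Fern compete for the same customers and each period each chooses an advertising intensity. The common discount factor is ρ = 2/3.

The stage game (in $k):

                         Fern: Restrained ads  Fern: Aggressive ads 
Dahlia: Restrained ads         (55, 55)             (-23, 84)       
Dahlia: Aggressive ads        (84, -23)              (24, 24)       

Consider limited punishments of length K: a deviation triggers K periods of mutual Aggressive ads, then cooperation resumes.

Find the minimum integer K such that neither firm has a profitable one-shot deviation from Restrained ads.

2

Need Σ_{k=1}^{K} ρ^k ≥ (84−55)/(55−24) = 0.9355 at ρ = 2/3.
At K = 1 the sum is 0.6667 < 0.9355; at K = 2 it is 1.1111 ≥ 0.9355.
So the minimum punishment length is K = 2.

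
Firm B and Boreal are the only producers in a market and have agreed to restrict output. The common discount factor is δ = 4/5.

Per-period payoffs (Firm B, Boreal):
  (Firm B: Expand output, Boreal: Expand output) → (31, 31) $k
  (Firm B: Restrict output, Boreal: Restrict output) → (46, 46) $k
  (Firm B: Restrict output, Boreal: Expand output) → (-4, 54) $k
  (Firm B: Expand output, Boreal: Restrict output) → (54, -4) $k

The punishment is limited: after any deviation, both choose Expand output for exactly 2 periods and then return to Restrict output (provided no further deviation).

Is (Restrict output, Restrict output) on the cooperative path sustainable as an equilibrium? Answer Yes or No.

Yes

IC: δ+…+δ^2 ≥ (54−46)/(46−31) = 8/15.
At δ = 4/5: partial sum = 1.4400 ≥ 0.5333. Cooperation sustainable.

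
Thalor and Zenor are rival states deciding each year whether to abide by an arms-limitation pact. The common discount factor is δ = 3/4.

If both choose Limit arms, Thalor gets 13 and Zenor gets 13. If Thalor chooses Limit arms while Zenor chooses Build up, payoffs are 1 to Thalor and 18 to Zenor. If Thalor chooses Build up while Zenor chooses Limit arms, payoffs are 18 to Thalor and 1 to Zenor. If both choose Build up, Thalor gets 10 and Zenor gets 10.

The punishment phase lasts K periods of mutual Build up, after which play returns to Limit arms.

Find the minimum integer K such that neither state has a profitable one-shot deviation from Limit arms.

3

No profitable deviation requires (13−10)(δ+…+δ^K) ≥ 18−13, i.e. δ+…+δ^K ≥ 5/3 ≈ 1.6667.
With δ = 3/4, the partial sums are K=1: 0.7500, K=2: 1.3125, K=3: 1.7344.
K = 3 is the first length at which the sum reaches 1.6667.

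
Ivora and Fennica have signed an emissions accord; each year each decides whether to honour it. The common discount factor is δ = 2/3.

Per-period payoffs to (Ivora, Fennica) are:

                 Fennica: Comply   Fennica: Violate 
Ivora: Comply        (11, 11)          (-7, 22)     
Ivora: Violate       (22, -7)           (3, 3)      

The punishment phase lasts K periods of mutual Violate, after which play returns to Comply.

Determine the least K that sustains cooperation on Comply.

IC: δ(1−δ^K)/(1−δ) ≥ (22−11)/(11−3) = 11/8.
With δ = 2/3: need 1 − δ^K ≥ 11/8·(1−2/3)/(2/3), i.e. δ^K ≤ 0.3125.
Since (2/3)^2 = 0.4444 and (2/3)^3 = 0.2963, the smallest such K is 3.

3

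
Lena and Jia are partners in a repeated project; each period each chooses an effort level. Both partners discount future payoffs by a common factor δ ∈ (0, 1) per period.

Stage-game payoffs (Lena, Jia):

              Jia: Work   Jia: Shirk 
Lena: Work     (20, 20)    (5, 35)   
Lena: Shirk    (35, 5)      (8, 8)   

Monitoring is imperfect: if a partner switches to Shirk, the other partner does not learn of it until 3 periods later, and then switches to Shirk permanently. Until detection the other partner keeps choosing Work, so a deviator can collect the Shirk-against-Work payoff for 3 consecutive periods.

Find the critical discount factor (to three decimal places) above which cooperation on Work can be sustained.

A deviator earns 35 for 3 periods, then 8 forever; cooperating earns 20 forever. Multiplying the IC by (1−δ):
20 ≥ 35(1−δ^3) + 8δ^3, so 27·δ^3 ≥ 15 and δ^3 ≥ 5/9.
δ ≥ (5/9)^(1/3) ≈ 0.822.

0.822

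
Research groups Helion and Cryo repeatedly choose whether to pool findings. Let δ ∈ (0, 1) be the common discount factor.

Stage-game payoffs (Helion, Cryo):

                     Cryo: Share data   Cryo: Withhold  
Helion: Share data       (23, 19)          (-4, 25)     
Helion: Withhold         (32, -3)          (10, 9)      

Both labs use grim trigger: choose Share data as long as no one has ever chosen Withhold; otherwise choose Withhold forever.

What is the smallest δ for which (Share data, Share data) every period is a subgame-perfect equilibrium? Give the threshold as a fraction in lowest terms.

Helion: cooperation gives 23 each period; deviation gives 32 once then 10 forever.
  23/(1−δ) ≥ 32 + 10δ/(1−δ) ⇒ δ ≥ 9/22.
Cryo: cooperation gives 19 each period; deviation gives 25 once then 9 forever.
  δ ≥ 6/16 = 3/8.
Both must hold, so the binding constraint is Helion's: δ ≥ 9/22.

9/22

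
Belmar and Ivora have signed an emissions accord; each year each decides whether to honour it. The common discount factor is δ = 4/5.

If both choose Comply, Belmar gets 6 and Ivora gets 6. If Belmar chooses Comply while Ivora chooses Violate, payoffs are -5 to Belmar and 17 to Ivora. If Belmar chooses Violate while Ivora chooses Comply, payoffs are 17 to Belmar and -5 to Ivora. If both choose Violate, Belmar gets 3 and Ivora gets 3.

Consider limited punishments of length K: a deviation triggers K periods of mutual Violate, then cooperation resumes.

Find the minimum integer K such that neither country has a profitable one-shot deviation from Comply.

12

Need Σ_{k=1}^{K} δ^k ≥ (17−6)/(6−3) = 3.6667 at δ = 4/5.
At K = 11 the sum is 3.6564 < 3.6667; at K = 12 it is 3.7251 ≥ 3.6667.
So the minimum punishment length is K = 12.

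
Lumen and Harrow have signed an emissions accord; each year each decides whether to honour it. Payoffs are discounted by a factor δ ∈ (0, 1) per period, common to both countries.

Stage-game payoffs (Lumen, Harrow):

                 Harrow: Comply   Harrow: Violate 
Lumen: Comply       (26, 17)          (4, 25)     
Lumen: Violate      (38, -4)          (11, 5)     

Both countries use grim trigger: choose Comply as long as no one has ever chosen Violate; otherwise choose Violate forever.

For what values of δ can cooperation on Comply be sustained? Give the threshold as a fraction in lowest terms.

4/9

For Lumen: deviation gain 38−26 = 12, per-period punishment loss 26−11 = 15. IC gives δ ≥ 12/27 = 4/9.
For Harrow: gain 8, loss 12 per period, so δ ≥ 8/20 = 2/5.
The tighter constraint is Lumen's, so cooperation needs δ ≥ 4/9.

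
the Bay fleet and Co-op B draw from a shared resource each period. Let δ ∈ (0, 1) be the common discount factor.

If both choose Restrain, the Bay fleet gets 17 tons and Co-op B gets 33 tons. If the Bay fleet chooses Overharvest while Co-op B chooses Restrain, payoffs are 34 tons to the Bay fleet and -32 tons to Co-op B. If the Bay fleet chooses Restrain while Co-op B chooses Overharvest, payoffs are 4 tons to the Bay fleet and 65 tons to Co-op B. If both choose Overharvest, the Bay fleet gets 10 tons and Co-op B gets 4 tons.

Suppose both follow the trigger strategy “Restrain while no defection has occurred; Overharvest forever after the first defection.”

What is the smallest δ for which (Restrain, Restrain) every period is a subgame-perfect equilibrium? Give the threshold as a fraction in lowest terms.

For the Bay fleet: deviation gain 34−17 = 17, per-period punishment loss 17−10 = 7. IC gives δ ≥ 17/24.
For Co-op B: gain 32, loss 29 per period, so δ ≥ 32/61.
The tighter constraint is the Bay fleet's, so cooperation needs δ ≥ 17/24.

17/24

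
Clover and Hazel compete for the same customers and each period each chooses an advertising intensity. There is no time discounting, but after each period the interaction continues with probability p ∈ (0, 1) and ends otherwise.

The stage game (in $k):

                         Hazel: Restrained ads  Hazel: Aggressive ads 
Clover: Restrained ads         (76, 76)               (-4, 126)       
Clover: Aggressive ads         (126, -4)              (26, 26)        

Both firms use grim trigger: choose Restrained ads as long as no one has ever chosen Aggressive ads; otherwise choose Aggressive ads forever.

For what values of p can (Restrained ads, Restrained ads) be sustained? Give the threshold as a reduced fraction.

Expected cooperation value is 76 + p·76 + p²·76 + … = 76/(1−p); deviation gives 126 + p·26/(1−p).
76 ≥ 126(1−p) + 26p ⇒ 100p ≥ 50 ⇒ p ≥ 50/100 = 1/2.

1/2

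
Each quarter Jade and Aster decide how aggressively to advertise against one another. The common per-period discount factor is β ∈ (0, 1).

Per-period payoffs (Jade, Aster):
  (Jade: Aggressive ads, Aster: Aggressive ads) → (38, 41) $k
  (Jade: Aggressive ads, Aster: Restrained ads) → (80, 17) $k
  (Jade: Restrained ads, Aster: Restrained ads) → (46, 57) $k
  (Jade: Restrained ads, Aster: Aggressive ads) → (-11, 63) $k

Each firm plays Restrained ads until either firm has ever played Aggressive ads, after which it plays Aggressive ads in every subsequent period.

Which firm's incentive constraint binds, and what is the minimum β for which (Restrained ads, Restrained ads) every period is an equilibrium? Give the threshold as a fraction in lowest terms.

Jade; β ≥ 17/21

Jade: cooperation gives 46 each period; deviation gives 80 once then 38 forever.
  46/(1−β) ≥ 80 + 38β/(1−β) ⇒ β ≥ 34/42 = 17/21.
Aster: cooperation gives 57 each period; deviation gives 63 once then 41 forever.
  β ≥ 6/22 = 3/11.
Both must hold, so the binding constraint is Jade's: β ≥ 17/21.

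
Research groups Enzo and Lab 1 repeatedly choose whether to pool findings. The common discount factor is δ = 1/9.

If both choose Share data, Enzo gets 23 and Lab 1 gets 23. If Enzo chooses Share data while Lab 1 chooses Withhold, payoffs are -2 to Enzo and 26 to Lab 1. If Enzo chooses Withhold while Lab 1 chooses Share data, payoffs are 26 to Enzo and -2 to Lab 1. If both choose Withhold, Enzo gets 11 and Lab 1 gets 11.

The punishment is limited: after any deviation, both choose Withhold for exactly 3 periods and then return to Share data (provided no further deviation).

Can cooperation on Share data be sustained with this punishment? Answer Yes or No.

A one-shot deviation gives 26 now, then 11 for 3 periods, then back to 23.
Gain from deviating: (26−23) today; loss: (23−11) in each of the next 3 periods.
No-deviation condition: (23−11)(δ+…+δ^3) ≥ 26−23, i.e. δ+…+δ^3 ≥ 1/4.
At δ = 1/9: δ+…+δ^3 = 0.1248 < 0.2500.
So cooperation is not sustainable.

No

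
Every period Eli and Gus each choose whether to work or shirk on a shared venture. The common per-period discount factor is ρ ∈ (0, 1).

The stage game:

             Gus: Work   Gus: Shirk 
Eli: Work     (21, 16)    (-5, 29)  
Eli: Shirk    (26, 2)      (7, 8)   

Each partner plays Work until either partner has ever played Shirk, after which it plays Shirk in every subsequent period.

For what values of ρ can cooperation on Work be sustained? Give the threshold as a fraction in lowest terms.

13/21

Eli's threshold: (26−21)/(26−7) = 5/19.
Gus's threshold: (29−16)/(29−8) = 13/21.
5/19 < 13/21, so Gus binds and ρ* = 13/21.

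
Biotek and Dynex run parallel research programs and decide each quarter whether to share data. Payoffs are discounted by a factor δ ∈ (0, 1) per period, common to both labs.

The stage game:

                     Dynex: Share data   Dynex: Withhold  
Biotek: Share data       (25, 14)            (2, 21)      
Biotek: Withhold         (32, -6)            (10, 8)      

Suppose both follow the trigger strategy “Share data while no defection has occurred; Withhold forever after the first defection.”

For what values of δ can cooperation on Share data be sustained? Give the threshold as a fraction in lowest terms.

Biotek's threshold: (32−25)/(32−10) = 7/22.
Dynex's threshold: (21−14)/(21−8) = 7/13.
7/22 < 7/13, so Dynex binds and δ* = 7/13.

7/13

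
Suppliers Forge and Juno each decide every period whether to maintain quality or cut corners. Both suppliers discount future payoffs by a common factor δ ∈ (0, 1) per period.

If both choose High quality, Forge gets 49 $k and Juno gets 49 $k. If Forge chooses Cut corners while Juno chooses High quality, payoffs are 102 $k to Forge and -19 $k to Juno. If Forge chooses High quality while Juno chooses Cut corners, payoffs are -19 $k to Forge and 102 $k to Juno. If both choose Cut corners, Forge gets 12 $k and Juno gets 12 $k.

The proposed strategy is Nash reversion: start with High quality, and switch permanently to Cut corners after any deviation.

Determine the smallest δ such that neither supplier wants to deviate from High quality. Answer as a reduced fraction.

Cooperation forever yields 49 each period: 49/(1−δ).
Deviating yields 102 once, then 12 forever: 102 + 12δ/(1−δ).
No profitable deviation requires 49/(1−δ) ≥ 102 + 12δ/(1−δ).
Multiplying by (1−δ): 49 ≥ 102(1−δ) + 12δ = 102 − 90δ.
So 90δ ≥ 53, i.e. δ ≥ 53/90.

53/90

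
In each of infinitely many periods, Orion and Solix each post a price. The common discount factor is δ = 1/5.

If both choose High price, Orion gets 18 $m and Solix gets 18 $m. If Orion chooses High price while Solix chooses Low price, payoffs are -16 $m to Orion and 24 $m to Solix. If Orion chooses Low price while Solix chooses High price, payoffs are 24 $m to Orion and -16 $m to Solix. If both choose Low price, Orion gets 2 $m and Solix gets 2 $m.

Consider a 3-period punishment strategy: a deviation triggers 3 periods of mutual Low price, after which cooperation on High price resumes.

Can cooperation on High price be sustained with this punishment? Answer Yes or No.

No

IC: δ+…+δ^3 ≥ (24−18)/(18−2) = 3/8.
At δ = 1/5: partial sum = 0.2480 < 0.3750. Cooperation not sustainable.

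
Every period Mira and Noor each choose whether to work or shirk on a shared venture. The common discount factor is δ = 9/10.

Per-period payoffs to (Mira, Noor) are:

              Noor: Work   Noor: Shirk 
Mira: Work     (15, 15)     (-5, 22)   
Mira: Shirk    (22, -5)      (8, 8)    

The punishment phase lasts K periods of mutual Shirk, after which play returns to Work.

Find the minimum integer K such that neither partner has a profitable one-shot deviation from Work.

Need Σ_{k=1}^{K} δ^k ≥ (22−15)/(15−8) = 1.0000 at δ = 9/10.
At K = 1 the sum is 0.9000 < 1.0000; at K = 2 it is 1.7100 ≥ 1.0000.
So the minimum punishment length is K = 2.

2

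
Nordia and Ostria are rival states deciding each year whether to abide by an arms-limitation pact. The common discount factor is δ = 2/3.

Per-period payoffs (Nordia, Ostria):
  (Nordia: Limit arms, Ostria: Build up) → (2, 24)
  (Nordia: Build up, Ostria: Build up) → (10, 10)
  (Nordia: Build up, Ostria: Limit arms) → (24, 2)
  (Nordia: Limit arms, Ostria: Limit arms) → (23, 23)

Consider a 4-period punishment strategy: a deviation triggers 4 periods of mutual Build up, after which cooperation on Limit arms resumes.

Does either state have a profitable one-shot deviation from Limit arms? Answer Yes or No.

No

IC: δ+…+δ^4 ≥ (24−23)/(23−10) = 1/13.
At δ = 2/3: partial sum = 1.6049 ≥ 0.0769. Cooperation sustainable.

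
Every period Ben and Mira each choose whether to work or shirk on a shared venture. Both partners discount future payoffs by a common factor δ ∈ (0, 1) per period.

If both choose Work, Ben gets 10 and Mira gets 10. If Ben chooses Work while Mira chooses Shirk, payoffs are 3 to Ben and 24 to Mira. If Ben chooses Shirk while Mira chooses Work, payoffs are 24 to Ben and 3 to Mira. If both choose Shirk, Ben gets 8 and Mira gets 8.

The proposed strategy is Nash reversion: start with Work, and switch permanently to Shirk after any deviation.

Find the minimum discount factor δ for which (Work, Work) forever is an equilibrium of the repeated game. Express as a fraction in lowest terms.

One-period gain from deviating is 24 − 10 = 14. The loss is 10 − 8 = 2 in every subsequent period, with present value 2·δ/(1−δ).
Deviation is unprofitable when 2·δ/(1−δ) ≥ 14, i.e. δ/(1−δ) ≥ 7.
Equivalently δ ≥ 14/(14+2) = 7/8.

7/8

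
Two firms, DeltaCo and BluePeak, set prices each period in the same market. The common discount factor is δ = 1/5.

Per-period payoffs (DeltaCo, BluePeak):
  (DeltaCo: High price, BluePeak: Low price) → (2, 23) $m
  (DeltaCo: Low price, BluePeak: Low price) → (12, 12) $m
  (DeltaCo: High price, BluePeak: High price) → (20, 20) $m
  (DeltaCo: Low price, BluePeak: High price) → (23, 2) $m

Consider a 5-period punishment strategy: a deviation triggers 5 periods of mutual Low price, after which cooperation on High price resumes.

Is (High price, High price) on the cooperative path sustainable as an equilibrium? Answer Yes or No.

Comparing payoff streams over the 6 periods until play realigns: cooperate → 20(1+δ+…+δ^5); deviate → 23 + 12(δ+…+δ^5).
Cooperation is sustained iff (20−12)(δ+…+δ^5) ≥ 23−20.
δ+…+δ^5 = 1/5·(1−(1/5)^5)/(1−1/5) = 0.2499, and (23−20)/(20−12) = 0.3750.
0.2499 < 0.3750, so cooperation is not sustainable.

No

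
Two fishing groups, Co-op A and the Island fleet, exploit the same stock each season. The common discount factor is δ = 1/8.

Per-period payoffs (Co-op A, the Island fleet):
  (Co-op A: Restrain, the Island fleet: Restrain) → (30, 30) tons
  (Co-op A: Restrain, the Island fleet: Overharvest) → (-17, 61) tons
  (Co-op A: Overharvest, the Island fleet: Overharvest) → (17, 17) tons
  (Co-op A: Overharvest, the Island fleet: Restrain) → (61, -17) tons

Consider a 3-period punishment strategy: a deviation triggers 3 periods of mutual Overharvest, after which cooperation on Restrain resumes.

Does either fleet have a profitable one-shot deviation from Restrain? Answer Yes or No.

Comparing payoff streams over the 4 periods until play realigns: cooperate → 30(1+δ+…+δ^3); deviate → 61 + 17(δ+…+δ^3).
Cooperation is sustained iff (30−17)(δ+…+δ^3) ≥ 61−30.
δ+…+δ^3 = 1/8·(1−(1/8)^3)/(1−1/8) = 0.1426, and (61−30)/(30−17) = 2.3846.
0.1426 < 2.3846, so cooperation is not sustainable.

Yes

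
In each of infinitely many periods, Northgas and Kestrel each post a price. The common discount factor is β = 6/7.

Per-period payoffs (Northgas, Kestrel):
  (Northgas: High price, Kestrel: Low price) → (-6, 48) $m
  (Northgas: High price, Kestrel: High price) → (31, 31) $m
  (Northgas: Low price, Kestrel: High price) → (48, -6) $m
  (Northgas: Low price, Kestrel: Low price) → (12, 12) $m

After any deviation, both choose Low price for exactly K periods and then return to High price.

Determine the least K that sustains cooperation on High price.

2

Need Σ_{k=1}^{K} β^k ≥ (48−31)/(31−12) = 0.8947 at β = 6/7.
At K = 1 the sum is 0.8571 < 0.8947; at K = 2 it is 1.5918 ≥ 0.8947.
So the minimum punishment length is K = 2.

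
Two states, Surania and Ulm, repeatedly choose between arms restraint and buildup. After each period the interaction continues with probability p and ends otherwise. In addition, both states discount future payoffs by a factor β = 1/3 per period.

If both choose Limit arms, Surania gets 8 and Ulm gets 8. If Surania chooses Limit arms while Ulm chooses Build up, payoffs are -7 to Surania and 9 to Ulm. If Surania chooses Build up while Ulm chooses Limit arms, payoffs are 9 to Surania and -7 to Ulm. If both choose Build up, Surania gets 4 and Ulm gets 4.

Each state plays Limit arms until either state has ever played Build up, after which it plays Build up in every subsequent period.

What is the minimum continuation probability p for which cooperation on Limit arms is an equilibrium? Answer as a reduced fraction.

With continuation probability p and discount β, the effective per-period discount factor is βp.
Grim-trigger IC: βp ≥ (9−8)/(9−4) = 1/5.
So p ≥ (1/5)/(1/3) = 3/5.

3/5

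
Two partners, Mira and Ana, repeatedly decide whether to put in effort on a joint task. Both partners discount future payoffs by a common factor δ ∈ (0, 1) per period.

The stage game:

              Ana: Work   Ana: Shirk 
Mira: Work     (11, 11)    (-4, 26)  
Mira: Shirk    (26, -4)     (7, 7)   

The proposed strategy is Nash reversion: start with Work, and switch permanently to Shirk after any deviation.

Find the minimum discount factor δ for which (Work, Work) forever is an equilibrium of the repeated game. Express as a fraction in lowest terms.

15/19

Cooperation forever yields 11 each period: 11/(1−δ).
Deviating yields 26 once, then 7 forever: 26 + 7δ/(1−δ).
No profitable deviation requires 11/(1−δ) ≥ 26 + 7δ/(1−δ).
Multiplying by (1−δ): 11 ≥ 26(1−δ) + 7δ = 26 − 19δ.
So 19δ ≥ 15, i.e. δ ≥ 15/19.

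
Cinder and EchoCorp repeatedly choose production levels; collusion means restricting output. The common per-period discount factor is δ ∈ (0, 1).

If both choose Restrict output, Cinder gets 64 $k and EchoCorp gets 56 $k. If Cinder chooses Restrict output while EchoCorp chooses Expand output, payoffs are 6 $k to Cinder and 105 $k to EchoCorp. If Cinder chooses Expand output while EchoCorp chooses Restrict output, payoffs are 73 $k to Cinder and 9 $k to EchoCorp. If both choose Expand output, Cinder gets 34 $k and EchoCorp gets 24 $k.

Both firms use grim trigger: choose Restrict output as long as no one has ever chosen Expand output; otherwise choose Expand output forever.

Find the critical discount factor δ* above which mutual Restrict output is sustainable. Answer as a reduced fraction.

Cinder's threshold: (73−64)/(73−34) = 3/13.
EchoCorp's threshold: (105−56)/(105−24) = 49/81.
3/13 < 49/81, so EchoCorp binds and δ* = 49/81.

49/81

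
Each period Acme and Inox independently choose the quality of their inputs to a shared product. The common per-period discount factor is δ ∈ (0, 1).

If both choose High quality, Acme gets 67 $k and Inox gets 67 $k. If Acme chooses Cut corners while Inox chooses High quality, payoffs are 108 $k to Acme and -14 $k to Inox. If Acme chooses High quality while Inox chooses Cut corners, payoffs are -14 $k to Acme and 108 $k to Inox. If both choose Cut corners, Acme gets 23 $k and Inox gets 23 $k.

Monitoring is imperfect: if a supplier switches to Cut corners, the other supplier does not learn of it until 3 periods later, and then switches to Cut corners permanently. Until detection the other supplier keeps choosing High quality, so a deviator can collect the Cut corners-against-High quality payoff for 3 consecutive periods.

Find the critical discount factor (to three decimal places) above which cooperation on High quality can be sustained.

0.784

The best deviation is to choose Cut corners for all 3 undetected periods, earning 108 each, then 23 forever once detected.
Deviation value: 108(1−δ^3)/(1−δ) + 23δ^3/(1−δ); cooperation value: 67/(1−δ).
IC: 67 ≥ 108(1−δ^3) + 23δ^3 = 108 − 85δ^3.
So δ^3 ≥ 41/85, giving δ ≥ (41/85)^(1/3) ≈ 0.784.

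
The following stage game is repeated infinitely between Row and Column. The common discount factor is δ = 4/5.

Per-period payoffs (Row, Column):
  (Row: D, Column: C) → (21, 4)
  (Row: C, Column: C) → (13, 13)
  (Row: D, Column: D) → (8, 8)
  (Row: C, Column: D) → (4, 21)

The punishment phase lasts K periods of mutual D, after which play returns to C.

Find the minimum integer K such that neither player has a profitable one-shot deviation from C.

No profitable deviation requires (13−8)(δ+…+δ^K) ≥ 21−13, i.e. δ+…+δ^K ≥ 8/5 ≈ 1.6000.
With δ = 4/5, the partial sums are K=1: 0.8000, K=2: 1.4400, K=3: 1.9520.
K = 3 is the first length at which the sum reaches 1.6000.

3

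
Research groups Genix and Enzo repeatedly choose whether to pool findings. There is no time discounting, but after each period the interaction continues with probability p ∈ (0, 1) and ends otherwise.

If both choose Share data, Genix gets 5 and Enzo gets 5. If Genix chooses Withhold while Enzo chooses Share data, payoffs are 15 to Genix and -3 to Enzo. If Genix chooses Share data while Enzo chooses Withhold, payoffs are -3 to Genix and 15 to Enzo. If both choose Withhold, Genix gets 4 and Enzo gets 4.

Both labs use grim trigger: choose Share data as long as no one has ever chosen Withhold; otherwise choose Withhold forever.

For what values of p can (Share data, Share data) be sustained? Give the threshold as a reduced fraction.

10/11

With no time discounting, the continuation probability p plays the role of the discount factor.
Grim-trigger IC: 5/(1−p) ≥ 15 + 4p/(1−p) ⇒ p ≥ (15−5)/(15−4) = 10/11.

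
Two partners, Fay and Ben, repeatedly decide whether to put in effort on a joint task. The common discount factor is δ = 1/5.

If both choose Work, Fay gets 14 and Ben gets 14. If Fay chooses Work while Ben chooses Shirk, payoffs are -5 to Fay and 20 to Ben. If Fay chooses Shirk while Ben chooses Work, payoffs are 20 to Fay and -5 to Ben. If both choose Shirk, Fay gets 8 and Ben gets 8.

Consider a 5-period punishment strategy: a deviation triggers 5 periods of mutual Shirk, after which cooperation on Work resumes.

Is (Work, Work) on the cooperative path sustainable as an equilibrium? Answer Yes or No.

A one-shot deviation gives 20 now, then 8 for 5 periods, then back to 14.
Gain from deviating: (20−14) today; loss: (14−8) in each of the next 5 periods.
No-deviation condition: (14−8)(δ+…+δ^5) ≥ 20−14, i.e. δ+…+δ^5 ≥ 1.
At δ = 1/5: δ+…+δ^5 = 0.2499 < 1.0000.
So cooperation is not sustainable.

No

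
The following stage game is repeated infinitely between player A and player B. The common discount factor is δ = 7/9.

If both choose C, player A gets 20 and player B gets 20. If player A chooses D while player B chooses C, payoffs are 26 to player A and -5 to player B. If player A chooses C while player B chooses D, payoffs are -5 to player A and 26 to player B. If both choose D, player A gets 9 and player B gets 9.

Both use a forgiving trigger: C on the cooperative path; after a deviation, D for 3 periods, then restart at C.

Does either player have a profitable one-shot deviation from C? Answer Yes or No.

No

Comparing payoff streams over the 4 periods until play realigns: cooperate → 20(1+δ+…+δ^3); deviate → 26 + 9(δ+…+δ^3).
Cooperation is sustained iff (20−9)(δ+…+δ^3) ≥ 26−20.
δ+…+δ^3 = 7/9·(1−(7/9)^3)/(1−7/9) = 1.8532, and (26−20)/(20−9) = 0.5455.
1.8532 ≥ 0.5455, so cooperation is sustainable.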